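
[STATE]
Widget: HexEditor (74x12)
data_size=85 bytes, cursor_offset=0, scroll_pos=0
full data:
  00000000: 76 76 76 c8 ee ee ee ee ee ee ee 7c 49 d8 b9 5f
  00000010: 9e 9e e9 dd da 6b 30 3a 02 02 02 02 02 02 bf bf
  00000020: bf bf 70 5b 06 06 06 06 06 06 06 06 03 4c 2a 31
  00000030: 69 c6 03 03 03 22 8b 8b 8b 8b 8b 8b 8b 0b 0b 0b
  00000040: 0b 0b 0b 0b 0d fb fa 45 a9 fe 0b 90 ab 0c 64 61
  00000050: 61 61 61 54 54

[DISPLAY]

00000000  76 76 76 c8 ee ee ee ee  ee ee ee 7c 49 d8 b9 5f  |vvv........|I
00000010  9e 9e e9 dd da 6b 30 3a  02 02 02 02 02 02 bf bf  |.....k0:.....
00000020  bf bf 70 5b 06 06 06 06  06 06 06 06 03 4c 2a 31  |..p[.........
00000030  69 c6 03 03 03 22 8b 8b  8b 8b 8b 8b 8b 0b 0b 0b  |i....".......
00000040  0b 0b 0b 0b 0d fb fa 45  a9 fe 0b 90 ab 0c 64 61  |.......E.....
00000050  61 61 61 54 54                                    |aaaTT        
                                                                          
                                                                          
                                                                          
                                                                          
                                                                          
                                                                          


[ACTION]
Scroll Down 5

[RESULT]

00000050  61 61 61 54 54                                    |aaaTT        
                                                                          
                                                                          
                                                                          
                                                                          
                                                                          
                                                                          
                                                                          
                                                                          
                                                                          
                                                                          
                                                                          


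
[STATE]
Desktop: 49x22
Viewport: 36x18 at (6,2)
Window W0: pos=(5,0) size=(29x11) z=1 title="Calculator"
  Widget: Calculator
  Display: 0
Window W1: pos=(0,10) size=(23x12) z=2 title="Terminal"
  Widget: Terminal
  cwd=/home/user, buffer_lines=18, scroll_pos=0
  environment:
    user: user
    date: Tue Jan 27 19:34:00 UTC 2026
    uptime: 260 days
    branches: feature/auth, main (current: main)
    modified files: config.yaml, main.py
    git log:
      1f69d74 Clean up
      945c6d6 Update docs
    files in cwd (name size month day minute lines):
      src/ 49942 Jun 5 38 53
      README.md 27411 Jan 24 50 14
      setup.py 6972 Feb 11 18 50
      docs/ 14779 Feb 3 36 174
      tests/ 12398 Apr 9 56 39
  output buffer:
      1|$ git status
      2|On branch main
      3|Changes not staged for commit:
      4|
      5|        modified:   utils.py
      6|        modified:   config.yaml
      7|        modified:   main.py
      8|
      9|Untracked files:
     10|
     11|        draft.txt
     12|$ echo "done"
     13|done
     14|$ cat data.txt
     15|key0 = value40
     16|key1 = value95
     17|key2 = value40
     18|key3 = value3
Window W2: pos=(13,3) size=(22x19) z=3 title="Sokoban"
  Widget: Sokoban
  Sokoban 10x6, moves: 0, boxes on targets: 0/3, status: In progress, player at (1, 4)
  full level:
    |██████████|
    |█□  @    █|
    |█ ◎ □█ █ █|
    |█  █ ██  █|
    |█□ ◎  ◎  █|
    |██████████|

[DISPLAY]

───────────────────────────┨        
       ┏━━━━━━━━━━━━━━━━━━━━┓       
┌───┬──┃ Sokoban            ┃       
│ 7 │ 8┠────────────────────┨       
├───┼──┃██████████          ┃       
│ 4 │ 5┃█□  @    █          ┃       
├───┼──┃█ ◎ □█ █ █          ┃       
│ 1 │ 2┃█  █ ██  █          ┃       
━━━━━━━┃█□ ◎  ◎  █          ┃       
inal   ┃██████████          ┃       
───────┃Moves: 0  0/3       ┃       
 status┃                    ┃       
anch ma┃                    ┃       
es not ┃                    ┃       
       ┃                    ┃       
   modi┃                    ┃       
   modi┃                    ┃       
   modi┃                    ┃       


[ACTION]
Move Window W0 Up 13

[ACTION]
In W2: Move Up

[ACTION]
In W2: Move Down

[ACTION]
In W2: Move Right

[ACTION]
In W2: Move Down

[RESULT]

───────────────────────────┨        
       ┏━━━━━━━━━━━━━━━━━━━━┓       
┌───┬──┃ Sokoban            ┃       
│ 7 │ 8┠────────────────────┨       
├───┼──┃██████████          ┃       
│ 4 │ 5┃█□       █          ┃       
├───┼──┃█ ◎  █ █ █          ┃       
│ 1 │ 2┃█  █@██  █          ┃       
━━━━━━━┃█□ ◎□ ◎  █          ┃       
inal   ┃██████████          ┃       
───────┃Moves: 2  0/3       ┃       
 status┃                    ┃       
anch ma┃                    ┃       
es not ┃                    ┃       
       ┃                    ┃       
   modi┃                    ┃       
   modi┃                    ┃       
   modi┃                    ┃       


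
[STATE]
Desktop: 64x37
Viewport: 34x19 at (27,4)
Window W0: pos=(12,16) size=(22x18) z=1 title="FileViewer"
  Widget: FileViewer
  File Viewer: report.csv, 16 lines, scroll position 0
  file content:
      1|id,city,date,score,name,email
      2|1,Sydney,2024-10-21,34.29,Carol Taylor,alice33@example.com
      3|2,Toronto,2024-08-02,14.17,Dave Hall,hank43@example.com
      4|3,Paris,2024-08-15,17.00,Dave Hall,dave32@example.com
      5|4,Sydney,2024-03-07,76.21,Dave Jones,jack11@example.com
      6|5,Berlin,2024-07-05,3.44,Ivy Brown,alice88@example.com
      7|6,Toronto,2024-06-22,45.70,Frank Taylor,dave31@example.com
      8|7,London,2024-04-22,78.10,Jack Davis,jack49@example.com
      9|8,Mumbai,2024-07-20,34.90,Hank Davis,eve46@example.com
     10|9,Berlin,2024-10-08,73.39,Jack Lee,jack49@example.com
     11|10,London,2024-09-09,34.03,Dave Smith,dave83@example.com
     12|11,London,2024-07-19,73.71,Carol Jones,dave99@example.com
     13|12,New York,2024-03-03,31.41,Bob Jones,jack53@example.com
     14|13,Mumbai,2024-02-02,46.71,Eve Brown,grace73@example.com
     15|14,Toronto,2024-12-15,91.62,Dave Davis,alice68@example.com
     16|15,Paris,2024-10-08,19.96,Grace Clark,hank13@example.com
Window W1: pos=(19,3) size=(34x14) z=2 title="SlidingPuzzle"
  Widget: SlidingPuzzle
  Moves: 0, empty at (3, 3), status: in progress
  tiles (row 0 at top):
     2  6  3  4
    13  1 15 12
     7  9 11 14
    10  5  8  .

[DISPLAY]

gPuzzle                  ┃        
─────────────────────────┨        
───┬────┬────┐           ┃        
 6 │  3 │  4 │           ┃        
───┼────┼────┤           ┃        
 1 │ 15 │ 12 │           ┃        
───┼────┼────┤           ┃        
 9 │ 11 │ 14 │           ┃        
───┼────┼────┤           ┃        
 5 │  8 │    │           ┃        
───┴────┴────┘           ┃        
0                        ┃        
━━━━━━━━━━━━━━━━━━━━━━━━━┛        
      ┃                           
──────┨                           
core,▲┃                           
10-21█┃                           
-08-0░┃                           
8-15,░┃                           


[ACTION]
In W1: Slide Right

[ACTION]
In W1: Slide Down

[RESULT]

gPuzzle                  ┃        
─────────────────────────┨        
───┬────┬────┐           ┃        
 6 │  3 │  4 │           ┃        
───┼────┼────┤           ┃        
 1 │ 15 │ 12 │           ┃        
───┼────┼────┤           ┃        
 9 │    │ 14 │           ┃        
───┼────┼────┤           ┃        
 5 │ 11 │  8 │           ┃        
───┴────┴────┘           ┃        
2                        ┃        
━━━━━━━━━━━━━━━━━━━━━━━━━┛        
      ┃                           
──────┨                           
core,▲┃                           
10-21█┃                           
-08-0░┃                           
8-15,░┃                           


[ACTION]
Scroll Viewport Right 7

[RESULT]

zzle                  ┃           
──────────────────────┨           
┬────┬────┐           ┃           
│  3 │  4 │           ┃           
┼────┼────┤           ┃           
│ 15 │ 12 │           ┃           
┼────┼────┤           ┃           
│    │ 14 │           ┃           
┼────┼────┤           ┃           
│ 11 │  8 │           ┃           
┴────┴────┘           ┃           
                      ┃           
━━━━━━━━━━━━━━━━━━━━━━┛           
   ┃                              
───┨                              
e,▲┃                              
21█┃                              
-0░┃                              
5,░┃                              


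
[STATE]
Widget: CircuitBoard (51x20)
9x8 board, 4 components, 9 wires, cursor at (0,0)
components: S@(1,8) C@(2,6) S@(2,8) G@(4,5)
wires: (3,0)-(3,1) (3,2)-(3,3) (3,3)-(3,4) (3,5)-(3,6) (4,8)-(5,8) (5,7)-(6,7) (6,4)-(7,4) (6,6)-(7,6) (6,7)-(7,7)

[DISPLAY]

   0 1 2 3 4 5 6 7 8                               
0  [.]                                             
                                                   
1                                   S              
                                                   
2                           C       S              
                                                   
3   · ─ ·   · ─ · ─ ·   · ─ ·                      
                                                   
4                       G           ·              
                                    │              
5                               ·   ·              
                                │                  
6                   ·       ·   ·                  
                    │       │   │                  
7                   ·       ·   ·                  
Cursor: (0,0)                                      
                                                   
                                                   
                                                   


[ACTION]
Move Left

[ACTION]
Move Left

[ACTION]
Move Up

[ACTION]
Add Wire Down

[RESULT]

   0 1 2 3 4 5 6 7 8                               
0  [.]                                             
    │                                              
1   ·                               S              
                                                   
2                           C       S              
                                                   
3   · ─ ·   · ─ · ─ ·   · ─ ·                      
                                                   
4                       G           ·              
                                    │              
5                               ·   ·              
                                │                  
6                   ·       ·   ·                  
                    │       │   │                  
7                   ·       ·   ·                  
Cursor: (0,0)                                      
                                                   
                                                   
                                                   


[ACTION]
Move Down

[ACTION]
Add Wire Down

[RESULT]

   0 1 2 3 4 5 6 7 8                               
0   ·                                              
    │                                              
1  [.]                              S              
    │                                              
2   ·                       C       S              
                                                   
3   · ─ ·   · ─ · ─ ·   · ─ ·                      
                                                   
4                       G           ·              
                                    │              
5                               ·   ·              
                                │                  
6                   ·       ·   ·                  
                    │       │   │                  
7                   ·       ·   ·                  
Cursor: (1,0)                                      
                                                   
                                                   
                                                   


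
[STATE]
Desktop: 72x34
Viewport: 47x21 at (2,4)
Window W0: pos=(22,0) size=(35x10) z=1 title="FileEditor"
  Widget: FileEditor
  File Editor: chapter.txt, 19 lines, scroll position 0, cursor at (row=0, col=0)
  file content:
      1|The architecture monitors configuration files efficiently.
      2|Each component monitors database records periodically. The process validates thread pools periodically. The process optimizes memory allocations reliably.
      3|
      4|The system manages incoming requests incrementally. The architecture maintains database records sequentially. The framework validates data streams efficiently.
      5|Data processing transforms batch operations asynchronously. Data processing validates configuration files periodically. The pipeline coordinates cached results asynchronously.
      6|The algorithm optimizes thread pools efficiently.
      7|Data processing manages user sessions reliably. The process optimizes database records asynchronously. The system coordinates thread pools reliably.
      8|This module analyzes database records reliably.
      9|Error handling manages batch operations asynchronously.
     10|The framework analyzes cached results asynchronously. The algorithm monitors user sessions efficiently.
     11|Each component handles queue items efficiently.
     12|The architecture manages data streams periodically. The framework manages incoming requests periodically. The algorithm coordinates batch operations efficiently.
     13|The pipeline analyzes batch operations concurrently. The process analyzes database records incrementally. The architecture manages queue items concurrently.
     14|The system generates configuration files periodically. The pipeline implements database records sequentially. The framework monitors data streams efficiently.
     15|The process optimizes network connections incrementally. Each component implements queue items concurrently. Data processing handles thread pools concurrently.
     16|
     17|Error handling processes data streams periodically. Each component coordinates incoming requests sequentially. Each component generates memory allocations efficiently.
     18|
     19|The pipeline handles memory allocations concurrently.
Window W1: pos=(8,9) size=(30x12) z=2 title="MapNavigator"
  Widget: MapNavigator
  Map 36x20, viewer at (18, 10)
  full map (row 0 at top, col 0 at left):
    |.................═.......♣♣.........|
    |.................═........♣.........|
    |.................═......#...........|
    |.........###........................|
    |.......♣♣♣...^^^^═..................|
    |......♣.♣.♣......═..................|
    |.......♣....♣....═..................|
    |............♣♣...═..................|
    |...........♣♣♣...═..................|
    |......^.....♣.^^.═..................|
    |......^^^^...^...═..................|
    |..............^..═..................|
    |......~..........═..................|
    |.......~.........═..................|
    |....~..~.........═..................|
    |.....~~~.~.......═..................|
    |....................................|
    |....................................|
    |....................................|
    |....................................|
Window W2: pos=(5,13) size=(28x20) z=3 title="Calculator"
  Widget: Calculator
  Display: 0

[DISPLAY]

                    ┃Each component monitors da
                    ┃                          
                    ┃The system manages incomin
                    ┃Data processing transforms
                    ┃The algorithm optimizes th
      ┏━━━━━━━━━━━━━━━━━━━━━━━━━━━━┓━━━━━━━━━━━
      ┃ MapNavigator               ┃           
      ┠────────────────────────────┨           
      ┃...♣....♣....═..............┃           
   ┏━━━━━━━━━━━━━━━━━━━━━━━━━━┓....┃           
   ┃ Calculator               ┃....┃           
   ┠──────────────────────────┨....┃           
   ┃                         0┃....┃           
   ┃┌───┬───┬───┬───┐         ┃....┃           
   ┃│ 7 │ 8 │ 9 │ ÷ │         ┃....┃           
   ┃├───┼───┼───┼───┤         ┃....┃           
   ┃│ 4 │ 5 │ 6 │ × │         ┃━━━━┛           
   ┃├───┼───┼───┼───┤         ┃                
   ┃│ 1 │ 2 │ 3 │ - │         ┃                
   ┃├───┼───┼───┼───┤         ┃                
   ┃│ 0 │ . │ = │ + │         ┃                


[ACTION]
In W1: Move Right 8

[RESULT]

                    ┃Each component monitors da
                    ┃                          
                    ┃The system manages incomin
                    ┃Data processing transforms
                    ┃The algorithm optimizes th
      ┏━━━━━━━━━━━━━━━━━━━━━━━━━━━━┓━━━━━━━━━━━
      ┃ MapNavigator               ┃           
      ┠────────────────────────────┨           
      ┃♣....═..................    ┃           
   ┏━━━━━━━━━━━━━━━━━━━━━━━━━━┓    ┃           
   ┃ Calculator               ┃    ┃           
   ┠──────────────────────────┨    ┃           
   ┃                         0┃    ┃           
   ┃┌───┬───┬───┬───┐         ┃    ┃           
   ┃│ 7 │ 8 │ 9 │ ÷ │         ┃    ┃           
   ┃├───┼───┼───┼───┤         ┃    ┃           
   ┃│ 4 │ 5 │ 6 │ × │         ┃━━━━┛           
   ┃├───┼───┼───┼───┤         ┃                
   ┃│ 1 │ 2 │ 3 │ - │         ┃                
   ┃├───┼───┼───┼───┤         ┃                
   ┃│ 0 │ . │ = │ + │         ┃                


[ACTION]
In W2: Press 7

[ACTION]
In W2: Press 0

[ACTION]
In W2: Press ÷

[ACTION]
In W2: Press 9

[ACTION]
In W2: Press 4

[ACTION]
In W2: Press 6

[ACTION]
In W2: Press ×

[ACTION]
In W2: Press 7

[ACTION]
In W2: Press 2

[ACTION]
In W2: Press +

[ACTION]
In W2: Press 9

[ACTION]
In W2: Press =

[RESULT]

                    ┃Each component monitors da
                    ┃                          
                    ┃The system manages incomin
                    ┃Data processing transforms
                    ┃The algorithm optimizes th
      ┏━━━━━━━━━━━━━━━━━━━━━━━━━━━━┓━━━━━━━━━━━
      ┃ MapNavigator               ┃           
      ┠────────────────────────────┨           
      ┃♣....═..................    ┃           
   ┏━━━━━━━━━━━━━━━━━━━━━━━━━━┓    ┃           
   ┃ Calculator               ┃    ┃           
   ┠──────────────────────────┨    ┃           
   ┃               14.32769556┃    ┃           
   ┃┌───┬───┬───┬───┐         ┃    ┃           
   ┃│ 7 │ 8 │ 9 │ ÷ │         ┃    ┃           
   ┃├───┼───┼───┼───┤         ┃    ┃           
   ┃│ 4 │ 5 │ 6 │ × │         ┃━━━━┛           
   ┃├───┼───┼───┼───┤         ┃                
   ┃│ 1 │ 2 │ 3 │ - │         ┃                
   ┃├───┼───┼───┼───┤         ┃                
   ┃│ 0 │ . │ = │ + │         ┃                


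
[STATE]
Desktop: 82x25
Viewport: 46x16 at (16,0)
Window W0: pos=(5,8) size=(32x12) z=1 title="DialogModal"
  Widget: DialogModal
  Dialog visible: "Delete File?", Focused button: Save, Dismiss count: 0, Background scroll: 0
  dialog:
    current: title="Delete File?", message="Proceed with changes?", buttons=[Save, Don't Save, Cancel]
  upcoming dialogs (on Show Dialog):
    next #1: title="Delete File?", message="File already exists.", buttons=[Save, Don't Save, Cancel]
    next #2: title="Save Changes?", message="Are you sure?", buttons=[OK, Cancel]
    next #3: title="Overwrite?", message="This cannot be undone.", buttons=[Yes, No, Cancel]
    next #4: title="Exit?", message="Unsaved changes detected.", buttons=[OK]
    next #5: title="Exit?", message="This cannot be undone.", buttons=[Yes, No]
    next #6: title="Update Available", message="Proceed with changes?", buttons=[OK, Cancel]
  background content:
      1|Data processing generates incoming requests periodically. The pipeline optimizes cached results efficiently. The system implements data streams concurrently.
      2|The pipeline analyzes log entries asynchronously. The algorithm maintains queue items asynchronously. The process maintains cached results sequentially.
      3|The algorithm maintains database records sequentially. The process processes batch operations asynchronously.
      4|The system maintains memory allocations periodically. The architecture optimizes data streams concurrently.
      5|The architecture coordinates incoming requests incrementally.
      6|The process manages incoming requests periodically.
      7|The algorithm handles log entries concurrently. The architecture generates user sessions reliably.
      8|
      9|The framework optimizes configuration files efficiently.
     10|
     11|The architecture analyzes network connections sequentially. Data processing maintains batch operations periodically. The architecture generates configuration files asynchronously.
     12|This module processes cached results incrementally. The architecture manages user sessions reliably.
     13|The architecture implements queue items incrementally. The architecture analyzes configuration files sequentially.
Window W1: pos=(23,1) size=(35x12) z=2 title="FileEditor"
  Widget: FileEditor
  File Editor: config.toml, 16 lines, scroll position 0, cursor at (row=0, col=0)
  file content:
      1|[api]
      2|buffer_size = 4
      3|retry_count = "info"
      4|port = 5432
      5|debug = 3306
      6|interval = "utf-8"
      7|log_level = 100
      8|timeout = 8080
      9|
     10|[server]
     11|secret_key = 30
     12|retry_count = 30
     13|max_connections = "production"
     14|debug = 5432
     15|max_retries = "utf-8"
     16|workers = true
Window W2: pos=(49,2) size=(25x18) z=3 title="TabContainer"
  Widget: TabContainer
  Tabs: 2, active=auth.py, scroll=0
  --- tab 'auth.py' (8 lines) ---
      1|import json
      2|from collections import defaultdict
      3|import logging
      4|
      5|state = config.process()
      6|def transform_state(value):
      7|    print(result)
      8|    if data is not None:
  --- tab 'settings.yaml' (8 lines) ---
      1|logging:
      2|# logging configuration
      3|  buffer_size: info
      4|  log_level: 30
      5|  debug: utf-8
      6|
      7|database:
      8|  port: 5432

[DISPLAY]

                                              
       ┏━━━━━━━━━━━━━━━━━━━━━━━━━━━━━━━━━┓    
       ┃ FileEditor              ┏━━━━━━━━━━━━
       ┠─────────────────────────┃ TabContaine
       ┃█api]                    ┠────────────
       ┃buffer_size = 4          ┃[auth.py]│ s
       ┃retry_count = "info"     ┃────────────
       ┃port = 5432              ┃import json 
━━━━━━━┃debug = 3306             ┃from collect
al     ┃interval = "utf-8"       ┃import loggi
───────┃log_level = 100          ┃            
ssing g┃timeout = 8080           ┃state = conf
───────┗━━━━━━━━━━━━━━━━━━━━━━━━━┃def transfor
elete File?      │ba┃            ┃    print(re
d with changes?  │al┃            ┃    if data 
 Don't Save   Can│ i┃            ┃            


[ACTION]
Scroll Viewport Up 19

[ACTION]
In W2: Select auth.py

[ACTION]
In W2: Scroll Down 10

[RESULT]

                                              
       ┏━━━━━━━━━━━━━━━━━━━━━━━━━━━━━━━━━┓    
       ┃ FileEditor              ┏━━━━━━━━━━━━
       ┠─────────────────────────┃ TabContaine
       ┃█api]                    ┠────────────
       ┃buffer_size = 4          ┃[auth.py]│ s
       ┃retry_count = "info"     ┃────────────
       ┃port = 5432              ┃    if data 
━━━━━━━┃debug = 3306             ┃            
al     ┃interval = "utf-8"       ┃            
───────┃log_level = 100          ┃            
ssing g┃timeout = 8080           ┃            
───────┗━━━━━━━━━━━━━━━━━━━━━━━━━┃            
elete File?      │ba┃            ┃            
d with changes?  │al┃            ┃            
 Don't Save   Can│ i┃            ┃            


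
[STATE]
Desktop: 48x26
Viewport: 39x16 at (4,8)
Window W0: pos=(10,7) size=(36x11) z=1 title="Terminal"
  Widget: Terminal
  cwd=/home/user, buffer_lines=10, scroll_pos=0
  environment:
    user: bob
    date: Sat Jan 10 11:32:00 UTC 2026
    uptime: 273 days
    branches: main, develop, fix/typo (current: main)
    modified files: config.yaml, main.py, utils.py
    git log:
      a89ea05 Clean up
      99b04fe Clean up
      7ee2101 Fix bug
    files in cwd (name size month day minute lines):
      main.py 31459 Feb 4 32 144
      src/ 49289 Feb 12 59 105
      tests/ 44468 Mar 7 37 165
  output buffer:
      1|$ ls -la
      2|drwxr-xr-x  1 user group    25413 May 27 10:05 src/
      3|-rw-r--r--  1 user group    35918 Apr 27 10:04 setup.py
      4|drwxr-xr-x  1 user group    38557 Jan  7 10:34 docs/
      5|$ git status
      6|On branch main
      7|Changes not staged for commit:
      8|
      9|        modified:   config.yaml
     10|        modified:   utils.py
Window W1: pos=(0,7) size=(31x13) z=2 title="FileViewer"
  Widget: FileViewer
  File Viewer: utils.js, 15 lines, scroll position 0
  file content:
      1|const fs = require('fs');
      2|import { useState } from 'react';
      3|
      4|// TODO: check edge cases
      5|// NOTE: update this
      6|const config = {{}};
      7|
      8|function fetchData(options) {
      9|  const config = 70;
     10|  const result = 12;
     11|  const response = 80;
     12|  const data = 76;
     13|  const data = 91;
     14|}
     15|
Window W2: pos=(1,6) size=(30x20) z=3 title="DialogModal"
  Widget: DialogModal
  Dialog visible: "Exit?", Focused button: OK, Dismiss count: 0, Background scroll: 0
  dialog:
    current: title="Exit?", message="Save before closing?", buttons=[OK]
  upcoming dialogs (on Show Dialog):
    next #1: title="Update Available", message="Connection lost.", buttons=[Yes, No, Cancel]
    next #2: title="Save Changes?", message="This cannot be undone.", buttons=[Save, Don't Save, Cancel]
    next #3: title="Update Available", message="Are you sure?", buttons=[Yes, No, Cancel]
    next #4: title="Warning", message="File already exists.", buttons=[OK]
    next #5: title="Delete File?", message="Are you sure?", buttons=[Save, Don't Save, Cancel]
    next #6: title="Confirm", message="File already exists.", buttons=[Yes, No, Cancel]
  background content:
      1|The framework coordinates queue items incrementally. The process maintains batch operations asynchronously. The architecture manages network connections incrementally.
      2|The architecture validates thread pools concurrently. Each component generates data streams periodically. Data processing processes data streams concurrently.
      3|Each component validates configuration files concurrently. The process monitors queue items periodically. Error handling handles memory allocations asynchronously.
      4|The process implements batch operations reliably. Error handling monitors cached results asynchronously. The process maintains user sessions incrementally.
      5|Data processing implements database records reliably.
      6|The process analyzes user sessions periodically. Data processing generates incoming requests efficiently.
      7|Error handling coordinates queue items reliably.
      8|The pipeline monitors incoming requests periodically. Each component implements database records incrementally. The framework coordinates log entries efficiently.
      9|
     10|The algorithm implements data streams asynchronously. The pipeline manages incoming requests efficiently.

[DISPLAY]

──────────────────────────┨            
e framework coordinates qu┃────────────
e architecture validates t┃            
ch component validates con┃roup    2541
e process implements batch┃roup    3591
ta processing implements d┃roup    3855
┌──────────────────────┐se┃            
│        Exit?         │ q┃            
│ Save before closing? │mi┃or commit:  
│         [OK]         │  ┃━━━━━━━━━━━━
└──────────────────────┘at┃            
                          ┃            
                          ┃            
                          ┃            
                          ┃            
                          ┃            


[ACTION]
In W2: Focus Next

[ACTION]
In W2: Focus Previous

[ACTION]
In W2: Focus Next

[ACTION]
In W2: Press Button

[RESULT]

──────────────────────────┨            
e framework coordinates qu┃────────────
e architecture validates t┃            
ch component validates con┃roup    2541
e process implements batch┃roup    3591
ta processing implements d┃roup    3855
e process analyzes user se┃            
ror handling coordinates q┃            
e pipeline monitors incomi┃or commit:  
                          ┃━━━━━━━━━━━━
e algorithm implements dat┃            
                          ┃            
                          ┃            
                          ┃            
                          ┃            
                          ┃            


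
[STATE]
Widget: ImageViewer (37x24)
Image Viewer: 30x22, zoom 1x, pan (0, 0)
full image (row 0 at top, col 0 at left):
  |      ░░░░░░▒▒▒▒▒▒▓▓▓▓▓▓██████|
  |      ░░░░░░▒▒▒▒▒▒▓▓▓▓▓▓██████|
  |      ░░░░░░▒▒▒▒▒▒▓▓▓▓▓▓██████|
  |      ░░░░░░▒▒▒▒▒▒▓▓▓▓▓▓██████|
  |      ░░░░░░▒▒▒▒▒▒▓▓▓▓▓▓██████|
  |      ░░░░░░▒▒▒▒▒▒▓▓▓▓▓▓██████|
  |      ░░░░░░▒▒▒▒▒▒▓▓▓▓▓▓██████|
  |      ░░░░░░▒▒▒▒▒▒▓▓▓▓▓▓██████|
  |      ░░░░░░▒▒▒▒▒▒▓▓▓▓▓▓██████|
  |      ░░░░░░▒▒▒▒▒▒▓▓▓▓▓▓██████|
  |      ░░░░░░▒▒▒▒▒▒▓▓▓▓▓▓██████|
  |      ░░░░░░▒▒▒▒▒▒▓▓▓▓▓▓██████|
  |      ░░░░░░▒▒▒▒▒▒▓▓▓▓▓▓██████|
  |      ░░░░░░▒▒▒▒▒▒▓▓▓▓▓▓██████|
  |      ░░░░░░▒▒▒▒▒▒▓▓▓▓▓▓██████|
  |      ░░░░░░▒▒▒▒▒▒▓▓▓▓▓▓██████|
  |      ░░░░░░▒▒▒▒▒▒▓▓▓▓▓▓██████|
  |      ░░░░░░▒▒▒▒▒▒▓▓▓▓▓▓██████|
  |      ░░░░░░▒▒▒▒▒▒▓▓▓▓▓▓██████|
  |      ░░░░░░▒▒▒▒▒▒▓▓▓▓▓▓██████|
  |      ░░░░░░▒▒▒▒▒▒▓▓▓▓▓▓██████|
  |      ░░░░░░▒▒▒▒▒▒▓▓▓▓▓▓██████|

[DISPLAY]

      ░░░░░░▒▒▒▒▒▒▓▓▓▓▓▓██████       
      ░░░░░░▒▒▒▒▒▒▓▓▓▓▓▓██████       
      ░░░░░░▒▒▒▒▒▒▓▓▓▓▓▓██████       
      ░░░░░░▒▒▒▒▒▒▓▓▓▓▓▓██████       
      ░░░░░░▒▒▒▒▒▒▓▓▓▓▓▓██████       
      ░░░░░░▒▒▒▒▒▒▓▓▓▓▓▓██████       
      ░░░░░░▒▒▒▒▒▒▓▓▓▓▓▓██████       
      ░░░░░░▒▒▒▒▒▒▓▓▓▓▓▓██████       
      ░░░░░░▒▒▒▒▒▒▓▓▓▓▓▓██████       
      ░░░░░░▒▒▒▒▒▒▓▓▓▓▓▓██████       
      ░░░░░░▒▒▒▒▒▒▓▓▓▓▓▓██████       
      ░░░░░░▒▒▒▒▒▒▓▓▓▓▓▓██████       
      ░░░░░░▒▒▒▒▒▒▓▓▓▓▓▓██████       
      ░░░░░░▒▒▒▒▒▒▓▓▓▓▓▓██████       
      ░░░░░░▒▒▒▒▒▒▓▓▓▓▓▓██████       
      ░░░░░░▒▒▒▒▒▒▓▓▓▓▓▓██████       
      ░░░░░░▒▒▒▒▒▒▓▓▓▓▓▓██████       
      ░░░░░░▒▒▒▒▒▒▓▓▓▓▓▓██████       
      ░░░░░░▒▒▒▒▒▒▓▓▓▓▓▓██████       
      ░░░░░░▒▒▒▒▒▒▓▓▓▓▓▓██████       
      ░░░░░░▒▒▒▒▒▒▓▓▓▓▓▓██████       
      ░░░░░░▒▒▒▒▒▒▓▓▓▓▓▓██████       
                                     
                                     


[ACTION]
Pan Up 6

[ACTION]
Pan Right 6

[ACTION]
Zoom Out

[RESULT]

░░░░░░▒▒▒▒▒▒▓▓▓▓▓▓██████             
░░░░░░▒▒▒▒▒▒▓▓▓▓▓▓██████             
░░░░░░▒▒▒▒▒▒▓▓▓▓▓▓██████             
░░░░░░▒▒▒▒▒▒▓▓▓▓▓▓██████             
░░░░░░▒▒▒▒▒▒▓▓▓▓▓▓██████             
░░░░░░▒▒▒▒▒▒▓▓▓▓▓▓██████             
░░░░░░▒▒▒▒▒▒▓▓▓▓▓▓██████             
░░░░░░▒▒▒▒▒▒▓▓▓▓▓▓██████             
░░░░░░▒▒▒▒▒▒▓▓▓▓▓▓██████             
░░░░░░▒▒▒▒▒▒▓▓▓▓▓▓██████             
░░░░░░▒▒▒▒▒▒▓▓▓▓▓▓██████             
░░░░░░▒▒▒▒▒▒▓▓▓▓▓▓██████             
░░░░░░▒▒▒▒▒▒▓▓▓▓▓▓██████             
░░░░░░▒▒▒▒▒▒▓▓▓▓▓▓██████             
░░░░░░▒▒▒▒▒▒▓▓▓▓▓▓██████             
░░░░░░▒▒▒▒▒▒▓▓▓▓▓▓██████             
░░░░░░▒▒▒▒▒▒▓▓▓▓▓▓██████             
░░░░░░▒▒▒▒▒▒▓▓▓▓▓▓██████             
░░░░░░▒▒▒▒▒▒▓▓▓▓▓▓██████             
░░░░░░▒▒▒▒▒▒▓▓▓▓▓▓██████             
░░░░░░▒▒▒▒▒▒▓▓▓▓▓▓██████             
░░░░░░▒▒▒▒▒▒▓▓▓▓▓▓██████             
                                     
                                     


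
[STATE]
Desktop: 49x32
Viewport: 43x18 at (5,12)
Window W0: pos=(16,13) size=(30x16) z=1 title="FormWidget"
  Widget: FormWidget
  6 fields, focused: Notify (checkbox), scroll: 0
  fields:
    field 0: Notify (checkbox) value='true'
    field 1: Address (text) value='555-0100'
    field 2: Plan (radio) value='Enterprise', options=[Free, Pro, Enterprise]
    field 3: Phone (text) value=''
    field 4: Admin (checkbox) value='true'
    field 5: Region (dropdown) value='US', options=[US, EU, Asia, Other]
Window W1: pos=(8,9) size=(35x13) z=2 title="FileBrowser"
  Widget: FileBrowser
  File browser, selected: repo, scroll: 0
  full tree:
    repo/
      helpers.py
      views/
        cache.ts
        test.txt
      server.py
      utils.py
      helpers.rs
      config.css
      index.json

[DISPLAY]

   ┃> [-] repo/                      ┃     
   ┃    helpers.py                   ┃━━┓  
   ┃    [+] views/                   ┃  ┃  
   ┃    server.py                    ┃──┨  
   ┃    utils.py                     ┃  ┃  
   ┃    helpers.rs                   ┃ ]┃  
   ┃    config.css                   ┃) ┃  
   ┃    index.json                   ┃ ]┃  
   ┃                                 ┃  ┃  
   ┗━━━━━━━━━━━━━━━━━━━━━━━━━━━━━━━━━┛▼]┃  
           ┃                            ┃  
           ┃                            ┃  
           ┃                            ┃  
           ┃                            ┃  
           ┃                            ┃  
           ┃                            ┃  
           ┗━━━━━━━━━━━━━━━━━━━━━━━━━━━━┛  
                                           


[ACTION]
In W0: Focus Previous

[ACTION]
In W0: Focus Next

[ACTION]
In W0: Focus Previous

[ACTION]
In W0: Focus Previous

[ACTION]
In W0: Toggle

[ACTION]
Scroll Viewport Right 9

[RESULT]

  ┃> [-] repo/                      ┃      
  ┃    helpers.py                   ┃━━┓   
  ┃    [+] views/                   ┃  ┃   
  ┃    server.py                    ┃──┨   
  ┃    utils.py                     ┃  ┃   
  ┃    helpers.rs                   ┃ ]┃   
  ┃    config.css                   ┃) ┃   
  ┃    index.json                   ┃ ]┃   
  ┃                                 ┃  ┃   
  ┗━━━━━━━━━━━━━━━━━━━━━━━━━━━━━━━━━┛▼]┃   
          ┃                            ┃   
          ┃                            ┃   
          ┃                            ┃   
          ┃                            ┃   
          ┃                            ┃   
          ┃                            ┃   
          ┗━━━━━━━━━━━━━━━━━━━━━━━━━━━━┛   
                                           
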